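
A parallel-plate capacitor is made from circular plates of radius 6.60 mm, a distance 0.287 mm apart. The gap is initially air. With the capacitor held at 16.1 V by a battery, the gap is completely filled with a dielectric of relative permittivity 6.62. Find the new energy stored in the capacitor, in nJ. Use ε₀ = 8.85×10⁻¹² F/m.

A = π(6.60 mm)² = 1.37×10⁻⁴ m².
Initially C₁ = ε₀A/d = 8.85×10⁻¹² × 1.37×10⁻⁴ / 2.87×10⁻⁴ = 4.22×10⁻¹² F.
U₁ = 5.47×10⁻¹⁰ J.
Battery connected ⇒ V is held fixed. C₂ = 6.62 C₁ and U = ½CV², so U₂/U₁ = C₂/C₁ = 6.62.
U₂ = 6.62 × 5.47×10⁻¹⁰ = 3.62×10⁻⁹ J.

U ≈ 3.62 nJ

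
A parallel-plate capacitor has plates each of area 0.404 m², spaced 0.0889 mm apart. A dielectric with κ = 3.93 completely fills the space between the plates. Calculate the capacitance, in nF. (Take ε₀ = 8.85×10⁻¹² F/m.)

158 nF

C = κε₀A/d = 3.93 × 8.85×10⁻¹² × 0.404 / 8.89×10⁻⁵ = 1.58×10⁻⁷ F.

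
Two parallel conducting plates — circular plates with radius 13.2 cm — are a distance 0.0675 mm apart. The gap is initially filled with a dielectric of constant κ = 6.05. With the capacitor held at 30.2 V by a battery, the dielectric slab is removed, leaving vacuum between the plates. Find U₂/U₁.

Battery connected ⇒ V is held fixed.
C₂ = 0.165 C₁ and U = ½CV², so U₂/U₁ = C₂/C₁ = 0.165.

U₂/U₁ ≈ 0.165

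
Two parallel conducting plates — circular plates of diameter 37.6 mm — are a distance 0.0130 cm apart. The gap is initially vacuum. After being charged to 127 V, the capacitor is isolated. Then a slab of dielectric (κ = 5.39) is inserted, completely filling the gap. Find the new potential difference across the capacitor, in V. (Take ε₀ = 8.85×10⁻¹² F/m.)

23.6 V

A = π(37.6/2 mm)² = 1.11×10⁻³ m².
Initially C₁ = ε₀A/d = 8.85×10⁻¹² × 1.11×10⁻³ / 1.30×10⁻⁴ = 7.56×10⁻¹¹ F.
V₁ = 1.27×10² V.
Isolated ⇒ Q is held fixed. C₂ = 5.39 C₁ and V = Q/C, so V₂/V₁ = C₁/C₂ = 0.186.
V₂ = 0.186 × 1.27×10² = 23.6 V.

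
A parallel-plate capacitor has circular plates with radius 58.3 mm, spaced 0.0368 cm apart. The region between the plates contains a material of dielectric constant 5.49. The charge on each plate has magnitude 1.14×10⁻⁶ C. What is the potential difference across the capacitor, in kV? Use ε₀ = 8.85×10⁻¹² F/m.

0.809 kV

A = π(58.3 mm)² = 1.07×10⁻² m².
C = κε₀A/d = 5.49 × 8.85×10⁻¹² × 1.07×10⁻² / 3.68×10⁻⁴ = 1.41×10⁻⁹ F.
V = Q/C = 1.14×10⁻⁶ / 1.41×10⁻⁹ = 8.09×10² V.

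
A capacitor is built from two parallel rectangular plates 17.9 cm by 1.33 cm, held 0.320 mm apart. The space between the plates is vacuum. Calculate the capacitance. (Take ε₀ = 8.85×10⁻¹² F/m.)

A = 17.9 × 1.33 cm² = 2.38×10⁻³ m².
C = ε₀A/d = 8.85×10⁻¹² × 2.38×10⁻³ / 3.20×10⁻⁴ = 6.58×10⁻¹¹ F.

65.8 pF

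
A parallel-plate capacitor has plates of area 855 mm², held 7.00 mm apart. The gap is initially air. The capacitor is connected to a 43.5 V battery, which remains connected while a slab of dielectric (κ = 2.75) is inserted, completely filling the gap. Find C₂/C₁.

C = κε₀A/d scales with κ, so C₂/C₁ = κ = 2.75.

2.75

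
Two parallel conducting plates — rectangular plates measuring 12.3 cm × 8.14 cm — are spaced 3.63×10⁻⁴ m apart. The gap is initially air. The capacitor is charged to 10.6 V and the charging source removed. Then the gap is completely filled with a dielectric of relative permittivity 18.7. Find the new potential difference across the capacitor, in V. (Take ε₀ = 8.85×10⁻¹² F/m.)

0.567 V

A = 12.3 × 8.14 cm² = 1.00×10⁻² m².
Initially C₁ = ε₀A/d = 8.85×10⁻¹² × 1.00×10⁻² / 3.63×10⁻⁴ = 2.44×10⁻¹⁰ F.
V₁ = 10.6 V.
Isolated ⇒ Q is held fixed. C₂ = 18.7 C₁ and V = Q/C, so V₂/V₁ = C₁/C₂ = 0.0535.
V₂ = 0.0535 × 10.6 = 0.567 V.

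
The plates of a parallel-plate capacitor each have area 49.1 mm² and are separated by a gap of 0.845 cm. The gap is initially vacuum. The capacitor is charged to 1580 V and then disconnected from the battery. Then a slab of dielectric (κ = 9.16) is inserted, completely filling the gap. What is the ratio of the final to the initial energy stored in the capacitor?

U₂/U₁ ≈ 0.109

Isolated ⇒ Q is held fixed.
C₂ = 9.16 C₁ and U = Q²/(2C), so U₂/U₁ = C₁/C₂ = 0.109.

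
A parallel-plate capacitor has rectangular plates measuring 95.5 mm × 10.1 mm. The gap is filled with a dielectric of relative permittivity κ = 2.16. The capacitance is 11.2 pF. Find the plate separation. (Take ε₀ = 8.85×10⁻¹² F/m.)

A = 95.5 × 10.1 mm² = 9.65×10⁻⁴ m².
d = κε₀A/C = 2.16 × 8.85×10⁻¹² × 9.65×10⁻⁴ / 1.12×10⁻¹¹ = 1.65×10⁻³ m.

d ≈ 1.65 mm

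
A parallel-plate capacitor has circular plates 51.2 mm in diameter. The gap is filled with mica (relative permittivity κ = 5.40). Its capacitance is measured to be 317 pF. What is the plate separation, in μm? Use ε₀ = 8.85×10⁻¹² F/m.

A = π(51.2/2 mm)² = 2.06×10⁻³ m².
d = κε₀A/C = 5.40 × 8.85×10⁻¹² × 2.06×10⁻³ / 3.17×10⁻¹⁰ = 3.10×10⁻⁴ m.

310 μm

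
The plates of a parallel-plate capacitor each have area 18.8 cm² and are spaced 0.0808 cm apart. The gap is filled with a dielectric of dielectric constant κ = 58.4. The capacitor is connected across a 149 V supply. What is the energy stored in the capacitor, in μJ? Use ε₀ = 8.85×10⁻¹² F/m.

A = 18.8 cm² = 1.88×10⁻³ m².
C = κε₀A/d = 58.4 × 8.85×10⁻¹² × 1.88×10⁻³ / 8.08×10⁻⁴ = 1.20×10⁻⁹ F.
U = ½CV² = ½ × 1.20×10⁻⁹ × (149)² = 1.33×10⁻⁵ J.

U ≈ 13.3 μJ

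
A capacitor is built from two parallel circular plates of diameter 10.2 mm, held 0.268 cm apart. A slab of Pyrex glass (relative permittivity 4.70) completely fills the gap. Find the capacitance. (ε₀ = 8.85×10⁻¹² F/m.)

1.27 pF

A = π(10.2/2 mm)² = 8.17×10⁻⁵ m².
C = κε₀A/d = 4.70 × 8.85×10⁻¹² × 8.17×10⁻⁵ / 2.68×10⁻³ = 1.27×10⁻¹² F.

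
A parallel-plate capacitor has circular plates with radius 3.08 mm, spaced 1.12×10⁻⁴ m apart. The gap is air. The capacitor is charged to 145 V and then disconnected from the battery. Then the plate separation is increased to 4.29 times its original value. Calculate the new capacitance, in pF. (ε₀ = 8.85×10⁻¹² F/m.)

A = π(3.08 mm)² = 2.98×10⁻⁵ m².
Initially C₁ = ε₀A/d = 8.85×10⁻¹² × 2.98×10⁻⁵ / 1.12×10⁻⁴ = 2.35×10⁻¹² F.
C = ε₀A/d scales as 1/d, so C₂/C₁ = d₁/d₂ = 1/4.29 = 0.233.
C₂ = 0.233 × 2.35×10⁻¹² = 5.49×10⁻¹³ F.

0.549 pF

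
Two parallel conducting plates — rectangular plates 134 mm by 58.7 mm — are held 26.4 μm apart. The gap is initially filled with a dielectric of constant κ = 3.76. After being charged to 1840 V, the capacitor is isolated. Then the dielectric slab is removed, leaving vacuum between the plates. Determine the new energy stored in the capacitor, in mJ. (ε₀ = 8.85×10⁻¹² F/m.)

A = 134 × 58.7 mm² = 7.87×10⁻³ m².
Initially C₁ = κε₀A/d = 3.76 × 8.85×10⁻¹² × 7.87×10⁻³ / 2.64×10⁻⁵ = 9.91×10⁻⁹ F.
U₁ = 1.68×10⁻² J.
Isolated ⇒ Q is held fixed. C₂ = 0.266 C₁ and U = Q²/(2C), so U₂/U₁ = C₁/C₂ = 3.76.
U₂ = 3.76 × 1.68×10⁻² = 6.31×10⁻² J.

U ≈ 63.1 mJ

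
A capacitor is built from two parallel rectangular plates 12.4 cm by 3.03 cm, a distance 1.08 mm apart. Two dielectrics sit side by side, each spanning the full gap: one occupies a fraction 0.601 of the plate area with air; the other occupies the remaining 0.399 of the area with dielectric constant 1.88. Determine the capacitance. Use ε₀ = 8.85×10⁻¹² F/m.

C ≈ 41.6 pF

A = 12.4 × 3.03 cm² = 3.76×10⁻³ m².
Side-by-side slabs ⇒ two capacitors in parallel, each spanning the full gap.
C₁ = κ₁ε₀A₁/d = 1.00 × 8.85×10⁻¹² × 2.26×10⁻³ / 1.08×10⁻³ = 1.85×10⁻¹¹ F.
C₂ = κ₂ε₀A₂/d = 1.88 × 8.85×10⁻¹² × 1.50×10⁻³ / 1.08×10⁻³ = 2.31×10⁻¹¹ F.
C = C₁ + C₂ = 4.16×10⁻¹¹ F.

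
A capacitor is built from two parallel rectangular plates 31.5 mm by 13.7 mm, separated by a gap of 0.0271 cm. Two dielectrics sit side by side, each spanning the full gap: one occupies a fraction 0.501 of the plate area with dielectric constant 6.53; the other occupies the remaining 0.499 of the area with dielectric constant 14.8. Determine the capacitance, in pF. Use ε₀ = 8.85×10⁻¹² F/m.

150 pF

A = 31.5 × 13.7 mm² = 4.32×10⁻⁴ m².
Side-by-side slabs ⇒ two capacitors in parallel, each spanning the full gap.
C₁ = κ₁ε₀A₁/d = 6.53 × 8.85×10⁻¹² × 2.16×10⁻⁴ / 2.71×10⁻⁴ = 4.61×10⁻¹¹ F.
C₂ = κ₂ε₀A₂/d = 14.8 × 8.85×10⁻¹² × 2.15×10⁻⁴ / 2.71×10⁻⁴ = 1.04×10⁻¹⁰ F.
C = C₁ + C₂ = 1.50×10⁻¹⁰ F.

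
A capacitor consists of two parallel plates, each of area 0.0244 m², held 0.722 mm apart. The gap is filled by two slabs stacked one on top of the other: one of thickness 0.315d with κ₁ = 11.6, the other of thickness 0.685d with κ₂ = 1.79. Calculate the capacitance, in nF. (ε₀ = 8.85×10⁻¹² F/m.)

0.730 nF

Stacked slabs ⇒ two capacitors in series, each with the full plate area.
C₁ = κ₁ε₀A/d₁ = 11.6 × 8.85×10⁻¹² × 2.44×10⁻² / 2.27×10⁻⁴ = 1.10×10⁻⁸ F.
C₂ = κ₂ε₀A/d₂ = 1.79 × 8.85×10⁻¹² × 2.44×10⁻² / 4.95×10⁻⁴ = 7.82×10⁻¹⁰ F.
C = (1/C₁ + 1/C₂)⁻¹ = 7.30×10⁻¹⁰ F.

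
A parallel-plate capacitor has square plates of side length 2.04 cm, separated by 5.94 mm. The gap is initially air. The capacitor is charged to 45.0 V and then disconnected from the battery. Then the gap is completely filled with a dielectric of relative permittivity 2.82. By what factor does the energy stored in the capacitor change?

Isolated ⇒ Q is held fixed.
C₂ = 2.82 C₁ and U = Q²/(2C), so U₂/U₁ = C₁/C₂ = 0.355.

0.355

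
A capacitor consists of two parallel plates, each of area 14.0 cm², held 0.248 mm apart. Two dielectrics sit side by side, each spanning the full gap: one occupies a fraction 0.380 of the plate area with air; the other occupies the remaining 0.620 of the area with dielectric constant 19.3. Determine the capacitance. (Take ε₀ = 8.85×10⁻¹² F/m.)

A = 14.0 cm² = 1.40×10⁻³ m².
Side-by-side slabs ⇒ two capacitors in parallel, each spanning the full gap.
C₁ = κ₁ε₀A₁/d = 1.00 × 8.85×10⁻¹² × 5.32×10⁻⁴ / 2.48×10⁻⁴ = 1.90×10⁻¹¹ F.
C₂ = κ₂ε₀A₂/d = 19.3 × 8.85×10⁻¹² × 8.68×10⁻⁴ / 2.48×10⁻⁴ = 5.98×10⁻¹⁰ F.
C = C₁ + C₂ = 6.17×10⁻¹⁰ F.

0.617 nF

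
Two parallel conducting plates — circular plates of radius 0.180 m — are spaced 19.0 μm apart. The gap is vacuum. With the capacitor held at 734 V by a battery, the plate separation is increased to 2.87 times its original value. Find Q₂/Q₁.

0.348

Battery connected ⇒ V is held fixed.
C₂ = 0.348 C₁ and Q = CV, so Q₂/Q₁ = C₂/C₁ = 0.348.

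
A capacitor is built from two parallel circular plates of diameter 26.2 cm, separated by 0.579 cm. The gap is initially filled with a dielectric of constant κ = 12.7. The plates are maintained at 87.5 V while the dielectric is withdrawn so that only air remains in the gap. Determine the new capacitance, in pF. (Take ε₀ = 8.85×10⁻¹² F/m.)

82.4 pF

A = π(26.2/2 cm)² = 5.39×10⁻² m².
Initially C₁ = κε₀A/d = 12.7 × 8.85×10⁻¹² × 5.39×10⁻² / 5.79×10⁻³ = 1.05×10⁻⁹ F.
C = κε₀A/d scales with κ, so C₂/C₁ = 1/κ = 1/12.7 = 0.0787.
C₂ = 0.0787 × 1.05×10⁻⁹ = 8.24×10⁻¹¹ F.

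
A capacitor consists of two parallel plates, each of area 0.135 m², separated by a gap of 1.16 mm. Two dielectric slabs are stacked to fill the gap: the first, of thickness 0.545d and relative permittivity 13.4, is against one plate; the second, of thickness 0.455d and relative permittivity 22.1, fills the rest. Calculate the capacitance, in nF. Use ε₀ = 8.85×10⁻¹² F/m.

Stacked slabs ⇒ two capacitors in series, each with the full plate area.
C₁ = κ₁ε₀A/d₁ = 13.4 × 8.85×10⁻¹² × 0.135 / 6.32×10⁻⁴ = 2.53×10⁻⁸ F.
C₂ = κ₂ε₀A/d₂ = 22.1 × 8.85×10⁻¹² × 0.135 / 5.28×10⁻⁴ = 5.00×10⁻⁸ F.
C = (1/C₁ + 1/C₂)⁻¹ = 1.68×10⁻⁸ F.

16.8 nF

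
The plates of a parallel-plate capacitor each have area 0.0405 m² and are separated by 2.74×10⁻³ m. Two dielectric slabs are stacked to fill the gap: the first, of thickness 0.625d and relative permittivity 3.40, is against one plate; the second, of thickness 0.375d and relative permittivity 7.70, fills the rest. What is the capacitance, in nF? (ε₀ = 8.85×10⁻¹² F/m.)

Stacked slabs ⇒ two capacitors in series, each with the full plate area.
C₁ = κ₁ε₀A/d₁ = 3.40 × 8.85×10⁻¹² × 4.05×10⁻² / 1.71×10⁻³ = 7.12×10⁻¹⁰ F.
C₂ = κ₂ε₀A/d₂ = 7.70 × 8.85×10⁻¹² × 4.05×10⁻² / 1.03×10⁻³ = 2.69×10⁻⁹ F.
C = (1/C₁ + 1/C₂)⁻¹ = 5.63×10⁻¹⁰ F.

C ≈ 0.563 nF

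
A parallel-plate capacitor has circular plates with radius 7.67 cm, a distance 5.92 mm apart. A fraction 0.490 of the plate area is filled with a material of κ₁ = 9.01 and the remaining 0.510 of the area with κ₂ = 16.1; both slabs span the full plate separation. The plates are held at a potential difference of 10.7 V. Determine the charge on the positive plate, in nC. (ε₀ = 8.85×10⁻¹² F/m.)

3.73 nC

A = π(7.67 cm)² = 1.85×10⁻² m².
Side-by-side slabs ⇒ two capacitors in parallel, each spanning the full gap.
C₁ = κ₁ε₀A₁/d = 9.01 × 8.85×10⁻¹² × 9.06×10⁻³ / 5.92×10⁻³ = 1.22×10⁻¹⁰ F.
C₂ = κ₂ε₀A₂/d = 16.1 × 8.85×10⁻¹² × 9.43×10⁻³ / 5.92×10⁻³ = 2.27×10⁻¹⁰ F.
C = C₁ + C₂ = 3.49×10⁻¹⁰ F.
Q = CV = 3.49×10⁻¹⁰ × 10.7 = 3.73×10⁻⁹ C.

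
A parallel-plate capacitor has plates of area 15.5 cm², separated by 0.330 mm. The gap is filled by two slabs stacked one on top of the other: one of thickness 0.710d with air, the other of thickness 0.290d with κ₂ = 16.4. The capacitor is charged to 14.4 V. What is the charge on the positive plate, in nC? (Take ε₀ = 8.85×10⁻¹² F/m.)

A = 15.5 cm² = 1.55×10⁻³ m².
Stacked slabs ⇒ two capacitors in series, each with the full plate area.
C₁ = κ₁ε₀A/d₁ = 1.00 × 8.85×10⁻¹² × 1.55×10⁻³ / 2.34×10⁻⁴ = 5.85×10⁻¹¹ F.
C₂ = κ₂ε₀A/d₂ = 16.4 × 8.85×10⁻¹² × 1.55×10⁻³ / 9.57×10⁻⁵ = 2.35×10⁻⁹ F.
C = (1/C₁ + 1/C₂)⁻¹ = 5.71×10⁻¹¹ F.
Q = CV = 5.71×10⁻¹¹ × 14.4 = 8.23×10⁻¹⁰ C.

Q ≈ 0.823 nC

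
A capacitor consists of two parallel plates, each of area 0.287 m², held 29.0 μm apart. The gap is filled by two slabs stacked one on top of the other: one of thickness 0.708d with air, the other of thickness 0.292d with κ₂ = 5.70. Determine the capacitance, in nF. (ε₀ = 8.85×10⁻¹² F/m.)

Stacked slabs ⇒ two capacitors in series, each with the full plate area.
C₁ = κ₁ε₀A/d₁ = 1.00 × 8.85×10⁻¹² × 0.287 / 2.05×10⁻⁵ = 1.24×10⁻⁷ F.
C₂ = κ₂ε₀A/d₂ = 5.70 × 8.85×10⁻¹² × 0.287 / 8.47×10⁻⁶ = 1.71×10⁻⁶ F.
C = (1/C₁ + 1/C₂)⁻¹ = 1.15×10⁻⁷ F.

C ≈ 115 nF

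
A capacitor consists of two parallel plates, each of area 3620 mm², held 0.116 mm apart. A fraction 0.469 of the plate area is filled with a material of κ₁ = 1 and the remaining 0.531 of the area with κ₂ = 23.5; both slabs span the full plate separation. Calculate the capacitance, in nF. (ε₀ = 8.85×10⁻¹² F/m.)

A = 3620 mm² = 3.62×10⁻³ m².
Side-by-side slabs ⇒ two capacitors in parallel, each spanning the full gap.
C₁ = κ₁ε₀A₁/d = 1.00 × 8.85×10⁻¹² × 1.70×10⁻³ / 1.16×10⁻⁴ = 1.30×10⁻¹⁰ F.
C₂ = κ₂ε₀A₂/d = 23.5 × 8.85×10⁻¹² × 1.92×10⁻³ / 1.16×10⁻⁴ = 3.45×10⁻⁹ F.
C = C₁ + C₂ = 3.58×10⁻⁹ F.

3.58 nF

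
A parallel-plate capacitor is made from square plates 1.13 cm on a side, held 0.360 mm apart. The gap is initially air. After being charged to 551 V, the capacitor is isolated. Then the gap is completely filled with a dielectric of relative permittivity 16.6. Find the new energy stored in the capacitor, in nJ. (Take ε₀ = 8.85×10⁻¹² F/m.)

28.7 nJ

A = (1.13 cm)² = 1.28×10⁻⁴ m².
Initially C₁ = ε₀A/d = 8.85×10⁻¹² × 1.28×10⁻⁴ / 3.60×10⁻⁴ = 3.14×10⁻¹² F.
U₁ = 4.77×10⁻⁷ J.
Isolated ⇒ Q is held fixed. C₂ = 16.6 C₁ and U = Q²/(2C), so U₂/U₁ = C₁/C₂ = 0.0602.
U₂ = 0.0602 × 4.77×10⁻⁷ = 2.87×10⁻⁸ J.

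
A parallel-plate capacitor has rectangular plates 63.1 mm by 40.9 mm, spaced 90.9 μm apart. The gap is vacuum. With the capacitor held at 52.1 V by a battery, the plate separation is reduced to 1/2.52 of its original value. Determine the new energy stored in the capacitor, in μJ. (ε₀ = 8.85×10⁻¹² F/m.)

U ≈ 0.859 μJ

A = 63.1 × 40.9 mm² = 2.58×10⁻³ m².
Initially C₁ = ε₀A/d = 8.85×10⁻¹² × 2.58×10⁻³ / 9.09×10⁻⁵ = 2.51×10⁻¹⁰ F.
U₁ = 3.41×10⁻⁷ J.
Battery connected ⇒ V is held fixed. C₂ = 2.52 C₁ and U = ½CV², so U₂/U₁ = C₂/C₁ = 2.52.
U₂ = 2.52 × 3.41×10⁻⁷ = 8.59×10⁻⁷ J.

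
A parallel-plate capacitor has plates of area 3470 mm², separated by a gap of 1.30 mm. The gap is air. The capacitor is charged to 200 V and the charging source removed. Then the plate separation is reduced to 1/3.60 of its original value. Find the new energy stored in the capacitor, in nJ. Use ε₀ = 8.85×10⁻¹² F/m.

131 nJ

A = 3470 mm² = 3.47×10⁻³ m².
Initially C₁ = ε₀A/d = 8.85×10⁻¹² × 3.47×10⁻³ / 1.30×10⁻³ = 2.36×10⁻¹¹ F.
U₁ = 4.72×10⁻⁷ J.
Isolated ⇒ Q is held fixed. C₂ = 3.60 C₁ and U = Q²/(2C), so U₂/U₁ = C₁/C₂ = 0.278.
U₂ = 0.278 × 4.72×10⁻⁷ = 1.31×10⁻⁷ J.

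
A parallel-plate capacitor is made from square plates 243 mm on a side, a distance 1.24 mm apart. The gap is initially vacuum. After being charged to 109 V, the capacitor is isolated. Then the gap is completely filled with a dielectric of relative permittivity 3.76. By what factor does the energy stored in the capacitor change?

0.266

Isolated ⇒ Q is held fixed.
C₂ = 3.76 C₁ and U = Q²/(2C), so U₂/U₁ = C₁/C₂ = 0.266.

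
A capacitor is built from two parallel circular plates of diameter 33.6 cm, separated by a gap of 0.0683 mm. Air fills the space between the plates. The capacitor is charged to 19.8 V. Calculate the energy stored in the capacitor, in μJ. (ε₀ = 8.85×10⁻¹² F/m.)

U ≈ 2.25 μJ

A = π(33.6/2 cm)² = 8.87×10⁻² m².
C = ε₀A/d = 8.85×10⁻¹² × 8.87×10⁻² / 6.83×10⁻⁵ = 1.15×10⁻⁸ F.
U = ½CV² = ½ × 1.15×10⁻⁸ × (19.8)² = 2.25×10⁻⁶ J.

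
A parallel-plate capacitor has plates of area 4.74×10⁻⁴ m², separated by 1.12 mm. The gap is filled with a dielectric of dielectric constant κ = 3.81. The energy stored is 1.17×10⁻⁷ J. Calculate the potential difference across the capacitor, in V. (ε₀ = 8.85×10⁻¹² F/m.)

V ≈ 128 V

C = κε₀A/d = 3.81 × 8.85×10⁻¹² × 4.74×10⁻⁴ / 1.12×10⁻³ = 1.43×10⁻¹¹ F.
V = √(2U/C) = √(2 × 1.17×10⁻⁷ / 1.43×10⁻¹¹) = 1.28×10² V.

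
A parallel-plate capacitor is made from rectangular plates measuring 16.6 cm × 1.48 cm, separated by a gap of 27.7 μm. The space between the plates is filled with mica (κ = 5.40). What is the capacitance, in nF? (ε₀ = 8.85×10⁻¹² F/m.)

C ≈ 4.24 nF

A = 16.6 × 1.48 cm² = 2.46×10⁻³ m².
C = κε₀A/d = 5.40 × 8.85×10⁻¹² × 2.46×10⁻³ / 2.77×10⁻⁵ = 4.24×10⁻⁹ F.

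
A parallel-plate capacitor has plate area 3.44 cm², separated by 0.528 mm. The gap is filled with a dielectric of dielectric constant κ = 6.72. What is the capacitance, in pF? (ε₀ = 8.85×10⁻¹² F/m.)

A = 3.44 cm² = 3.44×10⁻⁴ m².
C = κε₀A/d = 6.72 × 8.85×10⁻¹² × 3.44×10⁻⁴ / 5.28×10⁻⁴ = 3.87×10⁻¹¹ F.

38.7 pF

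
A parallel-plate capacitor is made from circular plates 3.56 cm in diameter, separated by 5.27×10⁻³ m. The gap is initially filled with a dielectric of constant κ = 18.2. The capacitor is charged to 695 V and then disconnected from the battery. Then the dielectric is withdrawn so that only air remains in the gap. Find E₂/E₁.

E₂/E₁ ≈ 18.2

Isolated ⇒ Q is held fixed.
V₂ = Q/C₂ = V₁/0.0549; E = V/d, so E₂/E₁ = (V₂/V₁)(d₁/d₂) = 18.2.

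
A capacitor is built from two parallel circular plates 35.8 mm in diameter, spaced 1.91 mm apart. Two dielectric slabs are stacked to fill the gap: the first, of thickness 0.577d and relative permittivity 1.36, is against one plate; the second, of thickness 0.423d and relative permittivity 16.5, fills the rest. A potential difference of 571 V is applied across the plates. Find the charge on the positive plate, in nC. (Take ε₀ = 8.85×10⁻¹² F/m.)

A = π(35.8/2 mm)² = 1.01×10⁻³ m².
Stacked slabs ⇒ two capacitors in series, each with the full plate area.
C₁ = κ₁ε₀A/d₁ = 1.36 × 8.85×10⁻¹² × 1.01×10⁻³ / 1.10×10⁻³ = 1.10×10⁻¹¹ F.
C₂ = κ₂ε₀A/d₂ = 16.5 × 8.85×10⁻¹² × 1.01×10⁻³ / 8.08×10⁻⁴ = 1.82×10⁻¹⁰ F.
C = (1/C₁ + 1/C₂)⁻¹ = 1.04×10⁻¹¹ F.
Q = CV = 1.04×10⁻¹¹ × 571 = 5.92×10⁻⁹ C.

Q ≈ 5.92 nC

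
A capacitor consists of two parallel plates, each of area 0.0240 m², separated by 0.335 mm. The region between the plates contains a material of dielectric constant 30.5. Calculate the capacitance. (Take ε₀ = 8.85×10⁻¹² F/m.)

19.3 nF

C = κε₀A/d = 30.5 × 8.85×10⁻¹² × 2.40×10⁻² / 3.35×10⁻⁴ = 1.93×10⁻⁸ F.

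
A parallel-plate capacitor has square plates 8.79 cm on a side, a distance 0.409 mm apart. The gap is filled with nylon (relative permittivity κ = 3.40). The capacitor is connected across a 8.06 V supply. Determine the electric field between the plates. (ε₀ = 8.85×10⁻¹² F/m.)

E = V/d = 8.06 / 4.09×10⁻⁴ = 1.97×10⁴ V/m.

19.7 V/mm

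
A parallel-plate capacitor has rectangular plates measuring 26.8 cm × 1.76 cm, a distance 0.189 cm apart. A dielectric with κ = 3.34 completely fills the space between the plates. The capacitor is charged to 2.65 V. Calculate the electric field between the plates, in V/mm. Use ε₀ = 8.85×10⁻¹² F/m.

E ≈ 1.40 V/mm

E = V/d = 2.65 / 1.89×10⁻³ = 1.40×10³ V/m.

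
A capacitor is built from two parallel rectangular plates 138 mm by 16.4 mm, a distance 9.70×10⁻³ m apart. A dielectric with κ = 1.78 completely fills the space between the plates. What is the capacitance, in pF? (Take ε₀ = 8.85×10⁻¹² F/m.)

A = 138 × 16.4 mm² = 2.26×10⁻³ m².
C = κε₀A/d = 1.78 × 8.85×10⁻¹² × 2.26×10⁻³ / 9.70×10⁻³ = 3.68×10⁻¹² F.

C ≈ 3.68 pF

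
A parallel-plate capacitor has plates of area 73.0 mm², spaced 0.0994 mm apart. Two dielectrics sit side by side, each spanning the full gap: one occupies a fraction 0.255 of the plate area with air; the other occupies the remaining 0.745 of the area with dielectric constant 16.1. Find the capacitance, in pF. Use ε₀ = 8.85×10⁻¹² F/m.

A = 73.0 mm² = 7.30×10⁻⁵ m².
Side-by-side slabs ⇒ two capacitors in parallel, each spanning the full gap.
C₁ = κ₁ε₀A₁/d = 1.00 × 8.85×10⁻¹² × 1.86×10⁻⁵ / 9.94×10⁻⁵ = 1.66×10⁻¹² F.
C₂ = κ₂ε₀A₂/d = 16.1 × 8.85×10⁻¹² × 5.44×10⁻⁵ / 9.94×10⁻⁵ = 7.80×10⁻¹¹ F.
C = C₁ + C₂ = 7.96×10⁻¹¹ F.

79.6 pF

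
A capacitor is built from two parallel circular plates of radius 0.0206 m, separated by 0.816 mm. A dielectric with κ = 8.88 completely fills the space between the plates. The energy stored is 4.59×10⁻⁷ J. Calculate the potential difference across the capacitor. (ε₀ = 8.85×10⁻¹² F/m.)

A = π(0.0206 m)² = 1.33×10⁻³ m².
C = κε₀A/d = 8.88 × 8.85×10⁻¹² × 1.33×10⁻³ / 8.16×10⁻⁴ = 1.28×10⁻¹⁰ F.
V = √(2U/C) = √(2 × 4.59×10⁻⁷ / 1.28×10⁻¹⁰) = 84.6 V.

V ≈ 84.6 V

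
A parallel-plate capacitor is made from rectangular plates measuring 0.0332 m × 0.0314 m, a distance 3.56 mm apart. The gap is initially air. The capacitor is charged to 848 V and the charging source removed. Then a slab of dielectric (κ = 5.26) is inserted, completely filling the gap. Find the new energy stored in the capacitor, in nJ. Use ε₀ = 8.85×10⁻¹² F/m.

A = 0.0332 × 0.0314 m² = 1.04×10⁻³ m².
Initially C₁ = ε₀A/d = 8.85×10⁻¹² × 1.04×10⁻³ / 3.56×10⁻³ = 2.59×10⁻¹² F.
U₁ = 9.32×10⁻⁷ J.
Isolated ⇒ Q is held fixed. C₂ = 5.26 C₁ and U = Q²/(2C), so U₂/U₁ = C₁/C₂ = 0.190.
U₂ = 0.190 × 9.32×10⁻⁷ = 1.77×10⁻⁷ J.

U ≈ 177 nJ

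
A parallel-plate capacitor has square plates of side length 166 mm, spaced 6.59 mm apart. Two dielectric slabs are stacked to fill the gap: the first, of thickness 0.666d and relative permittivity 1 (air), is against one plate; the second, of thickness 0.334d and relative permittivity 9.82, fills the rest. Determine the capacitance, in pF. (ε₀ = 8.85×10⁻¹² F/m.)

52.9 pF

A = (166 mm)² = 2.76×10⁻² m².
Stacked slabs ⇒ two capacitors in series, each with the full plate area.
C₁ = κ₁ε₀A/d₁ = 1.00 × 8.85×10⁻¹² × 2.76×10⁻² / 4.39×10⁻³ = 5.56×10⁻¹¹ F.
C₂ = κ₂ε₀A/d₂ = 9.82 × 8.85×10⁻¹² × 2.76×10⁻² / 2.20×10⁻³ = 1.09×10⁻⁹ F.
C = (1/C₁ + 1/C₂)⁻¹ = 5.29×10⁻¹¹ F.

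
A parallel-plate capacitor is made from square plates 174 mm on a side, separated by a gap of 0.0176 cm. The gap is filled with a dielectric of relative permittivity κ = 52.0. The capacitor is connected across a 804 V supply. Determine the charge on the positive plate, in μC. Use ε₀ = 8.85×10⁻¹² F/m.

A = (174 mm)² = 3.03×10⁻² m².
C = κε₀A/d = 52.0 × 8.85×10⁻¹² × 3.03×10⁻² / 1.76×10⁻⁴ = 7.92×10⁻⁸ F.
Q = CV = 7.92×10⁻⁸ × 804 = 6.36×10⁻⁵ C.

Q ≈ 63.6 μC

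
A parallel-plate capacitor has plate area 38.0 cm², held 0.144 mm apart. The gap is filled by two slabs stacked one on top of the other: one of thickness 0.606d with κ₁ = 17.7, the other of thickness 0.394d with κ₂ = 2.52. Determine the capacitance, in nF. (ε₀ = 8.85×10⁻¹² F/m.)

C ≈ 1.23 nF

A = 38.0 cm² = 3.80×10⁻³ m².
Stacked slabs ⇒ two capacitors in series, each with the full plate area.
C₁ = κ₁ε₀A/d₁ = 17.7 × 8.85×10⁻¹² × 3.80×10⁻³ / 8.73×10⁻⁵ = 6.82×10⁻⁹ F.
C₂ = κ₂ε₀A/d₂ = 2.52 × 8.85×10⁻¹² × 3.80×10⁻³ / 5.67×10⁻⁵ = 1.49×10⁻⁹ F.
C = (1/C₁ + 1/C₂)⁻¹ = 1.23×10⁻⁹ F.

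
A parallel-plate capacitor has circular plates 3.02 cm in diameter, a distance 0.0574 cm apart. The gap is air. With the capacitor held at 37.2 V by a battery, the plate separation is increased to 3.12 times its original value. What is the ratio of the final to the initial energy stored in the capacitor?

U₂/U₁ ≈ 0.321

Battery connected ⇒ V is held fixed.
C₂ = 0.321 C₁ and U = ½CV², so U₂/U₁ = C₂/C₁ = 0.321.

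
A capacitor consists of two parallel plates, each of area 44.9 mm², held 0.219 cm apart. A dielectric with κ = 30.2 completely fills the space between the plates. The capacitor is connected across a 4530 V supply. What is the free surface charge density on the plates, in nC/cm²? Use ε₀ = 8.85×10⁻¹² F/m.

55.3 nC/cm²

A = 44.9 mm² = 4.49×10⁻⁵ m².
C = κε₀A/d = 30.2 × 8.85×10⁻¹² × 4.49×10⁻⁵ / 2.19×10⁻³ = 5.48×10⁻¹² F.
σ = Q/A = CV/A = 5.48×10⁻¹² × 4530 / 4.49×10⁻⁵ = 5.53×10⁻⁴ C/m².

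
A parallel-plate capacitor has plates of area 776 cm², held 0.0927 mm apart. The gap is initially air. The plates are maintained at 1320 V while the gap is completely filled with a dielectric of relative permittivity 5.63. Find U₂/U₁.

U₂/U₁ ≈ 5.63

Battery connected ⇒ V is held fixed.
C₂ = 5.63 C₁ and U = ½CV², so U₂/U₁ = C₂/C₁ = 5.63.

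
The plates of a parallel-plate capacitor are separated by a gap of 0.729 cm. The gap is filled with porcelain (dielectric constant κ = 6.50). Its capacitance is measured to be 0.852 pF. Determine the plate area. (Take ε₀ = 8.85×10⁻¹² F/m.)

108 mm²

A = Cd/(κε₀) = 8.52×10⁻¹³ × 7.29×10⁻³ / (6.50 × 8.85×10⁻¹²) = 1.08×10⁻⁴ m².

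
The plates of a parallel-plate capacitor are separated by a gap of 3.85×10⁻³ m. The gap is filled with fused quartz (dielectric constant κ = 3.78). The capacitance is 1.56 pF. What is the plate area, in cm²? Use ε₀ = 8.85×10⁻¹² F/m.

A = Cd/(κε₀) = 1.56×10⁻¹² × 3.85×10⁻³ / (3.78 × 8.85×10⁻¹²) = 1.80×10⁻⁴ m².

1.80 cm²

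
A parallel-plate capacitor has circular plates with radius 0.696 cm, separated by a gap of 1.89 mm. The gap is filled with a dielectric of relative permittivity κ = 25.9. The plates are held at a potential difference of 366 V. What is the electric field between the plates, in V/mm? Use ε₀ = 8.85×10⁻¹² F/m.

E ≈ 194 V/mm

E = V/d = 366 / 1.89×10⁻³ = 1.94×10⁵ V/m.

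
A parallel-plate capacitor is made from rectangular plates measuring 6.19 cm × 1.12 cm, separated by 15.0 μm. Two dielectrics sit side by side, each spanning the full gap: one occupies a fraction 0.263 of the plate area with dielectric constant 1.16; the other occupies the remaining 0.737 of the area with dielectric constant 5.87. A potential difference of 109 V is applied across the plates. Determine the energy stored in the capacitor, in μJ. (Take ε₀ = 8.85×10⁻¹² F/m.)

A = 6.19 × 1.12 cm² = 6.93×10⁻⁴ m².
Side-by-side slabs ⇒ two capacitors in parallel, each spanning the full gap.
C₁ = κ₁ε₀A₁/d = 1.16 × 8.85×10⁻¹² × 1.82×10⁻⁴ / 1.50×10⁻⁵ = 1.25×10⁻¹⁰ F.
C₂ = κ₂ε₀A₂/d = 5.87 × 8.85×10⁻¹² × 5.11×10⁻⁴ / 1.50×10⁻⁵ = 1.77×10⁻⁹ F.
C = C₁ + C₂ = 1.89×10⁻⁹ F.
U = ½CV² = ½ × 1.89×10⁻⁹ × (109)² = 1.13×10⁻⁵ J.

U ≈ 11.3 μJ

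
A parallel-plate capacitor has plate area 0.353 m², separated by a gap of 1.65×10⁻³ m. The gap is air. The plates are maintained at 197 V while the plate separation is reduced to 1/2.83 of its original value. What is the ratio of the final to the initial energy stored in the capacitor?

U₂/U₁ ≈ 2.83

Battery connected ⇒ V is held fixed.
C₂ = 2.83 C₁ and U = ½CV², so U₂/U₁ = C₂/C₁ = 2.83.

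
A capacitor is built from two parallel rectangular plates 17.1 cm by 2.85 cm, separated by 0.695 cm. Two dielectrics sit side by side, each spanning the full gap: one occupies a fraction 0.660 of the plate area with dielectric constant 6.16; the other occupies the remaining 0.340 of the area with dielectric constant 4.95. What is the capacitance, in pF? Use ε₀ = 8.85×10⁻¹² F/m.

C ≈ 35.7 pF

A = 17.1 × 2.85 cm² = 4.87×10⁻³ m².
Side-by-side slabs ⇒ two capacitors in parallel, each spanning the full gap.
C₁ = κ₁ε₀A₁/d = 6.16 × 8.85×10⁻¹² × 3.22×10⁻³ / 6.95×10⁻³ = 2.52×10⁻¹¹ F.
C₂ = κ₂ε₀A₂/d = 4.95 × 8.85×10⁻¹² × 1.66×10⁻³ / 6.95×10⁻³ = 1.04×10⁻¹¹ F.
C = C₁ + C₂ = 3.57×10⁻¹¹ F.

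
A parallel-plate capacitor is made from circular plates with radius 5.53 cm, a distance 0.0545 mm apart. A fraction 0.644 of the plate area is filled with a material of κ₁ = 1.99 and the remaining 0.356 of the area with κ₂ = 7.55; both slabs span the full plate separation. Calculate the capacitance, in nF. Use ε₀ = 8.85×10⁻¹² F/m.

A = π(5.53 cm)² = 9.61×10⁻³ m².
Side-by-side slabs ⇒ two capacitors in parallel, each spanning the full gap.
C₁ = κ₁ε₀A₁/d = 1.99 × 8.85×10⁻¹² × 6.19×10⁻³ / 5.45×10⁻⁵ = 2.00×10⁻⁹ F.
C₂ = κ₂ε₀A₂/d = 7.55 × 8.85×10⁻¹² × 3.42×10⁻³ / 5.45×10⁻⁵ = 4.19×10⁻⁹ F.
C = C₁ + C₂ = 6.19×10⁻⁹ F.

C ≈ 6.19 nF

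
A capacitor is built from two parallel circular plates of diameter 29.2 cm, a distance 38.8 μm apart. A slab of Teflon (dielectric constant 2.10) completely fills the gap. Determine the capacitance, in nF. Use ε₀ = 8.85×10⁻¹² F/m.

C ≈ 32.1 nF

A = π(29.2/2 cm)² = 6.70×10⁻² m².
C = κε₀A/d = 2.10 × 8.85×10⁻¹² × 6.70×10⁻² / 3.88×10⁻⁵ = 3.21×10⁻⁸ F.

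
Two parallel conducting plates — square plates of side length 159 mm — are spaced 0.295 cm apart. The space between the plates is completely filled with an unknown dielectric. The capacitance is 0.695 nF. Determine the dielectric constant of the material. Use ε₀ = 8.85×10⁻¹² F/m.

A = (159 mm)² = 2.53×10⁻² m².
κ = Cd/(ε₀A) = 6.95×10⁻¹⁰ × 2.95×10⁻³ / (8.85×10⁻¹² × 2.53×10⁻²) = 9.16.

9.16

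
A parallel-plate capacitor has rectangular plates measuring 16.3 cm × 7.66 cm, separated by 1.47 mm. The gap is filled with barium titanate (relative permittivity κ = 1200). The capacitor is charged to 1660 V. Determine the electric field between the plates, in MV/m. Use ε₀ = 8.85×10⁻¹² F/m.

E = V/d = 1660 / 1.47×10⁻³ = 1.13×10⁶ V/m.

E ≈ 1.13 MV/m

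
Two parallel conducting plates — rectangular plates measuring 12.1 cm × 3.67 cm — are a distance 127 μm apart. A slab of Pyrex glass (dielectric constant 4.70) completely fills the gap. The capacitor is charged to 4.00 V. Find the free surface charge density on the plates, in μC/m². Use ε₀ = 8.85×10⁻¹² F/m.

A = 12.1 × 3.67 cm² = 4.44×10⁻³ m².
C = κε₀A/d = 4.70 × 8.85×10⁻¹² × 4.44×10⁻³ / 1.27×10⁻⁴ = 1.45×10⁻⁹ F.
σ = Q/A = CV/A = 1.45×10⁻⁹ × 4.00 / 4.44×10⁻³ = 1.31×10⁻⁶ C/m².

1.31 μC/m²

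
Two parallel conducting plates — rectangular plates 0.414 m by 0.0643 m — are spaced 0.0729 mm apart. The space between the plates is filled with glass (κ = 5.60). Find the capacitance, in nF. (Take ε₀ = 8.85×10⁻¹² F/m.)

18.1 nF

A = 0.414 × 0.0643 m² = 2.66×10⁻² m².
C = κε₀A/d = 5.60 × 8.85×10⁻¹² × 2.66×10⁻² / 7.29×10⁻⁵ = 1.81×10⁻⁸ F.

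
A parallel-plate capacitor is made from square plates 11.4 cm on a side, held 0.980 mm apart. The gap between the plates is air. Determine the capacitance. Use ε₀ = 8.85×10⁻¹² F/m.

C ≈ 117 pF

A = (11.4 cm)² = 1.30×10⁻² m².
C = ε₀A/d = 8.85×10⁻¹² × 1.30×10⁻² / 9.80×10⁻⁴ = 1.17×10⁻¹⁰ F.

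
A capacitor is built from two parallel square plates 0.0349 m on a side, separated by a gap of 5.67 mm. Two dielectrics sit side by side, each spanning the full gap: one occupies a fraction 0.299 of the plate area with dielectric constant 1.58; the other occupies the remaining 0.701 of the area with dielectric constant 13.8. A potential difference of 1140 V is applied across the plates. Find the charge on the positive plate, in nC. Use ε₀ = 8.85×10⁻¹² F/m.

A = (0.0349 m)² = 1.22×10⁻³ m².
Side-by-side slabs ⇒ two capacitors in parallel, each spanning the full gap.
C₁ = κ₁ε₀A₁/d = 1.58 × 8.85×10⁻¹² × 3.64×10⁻⁴ / 5.67×10⁻³ = 8.98×10⁻¹³ F.
C₂ = κ₂ε₀A₂/d = 13.8 × 8.85×10⁻¹² × 8.54×10⁻⁴ / 5.67×10⁻³ = 1.84×10⁻¹¹ F.
C = C₁ + C₂ = 1.93×10⁻¹¹ F.
Q = CV = 1.93×10⁻¹¹ × 1140 = 2.20×10⁻⁸ C.

22.0 nC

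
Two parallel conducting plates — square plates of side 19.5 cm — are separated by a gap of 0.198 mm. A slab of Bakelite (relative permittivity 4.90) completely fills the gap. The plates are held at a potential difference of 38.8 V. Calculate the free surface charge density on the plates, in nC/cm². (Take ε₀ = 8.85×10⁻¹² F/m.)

A = (19.5 cm)² = 3.80×10⁻² m².
C = κε₀A/d = 4.90 × 8.85×10⁻¹² × 3.80×10⁻² / 1.98×10⁻⁴ = 8.33×10⁻⁹ F.
σ = Q/A = CV/A = 8.33×10⁻⁹ × 38.8 / 3.80×10⁻² = 8.50×10⁻⁶ C/m².

σ ≈ 0.850 nC/cm²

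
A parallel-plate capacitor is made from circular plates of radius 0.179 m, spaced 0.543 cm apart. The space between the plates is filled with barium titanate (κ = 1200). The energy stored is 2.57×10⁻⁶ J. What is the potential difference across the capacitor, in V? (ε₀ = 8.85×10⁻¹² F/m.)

5.11 V

A = π(0.179 m)² = 0.101 m².
C = κε₀A/d = 1200 × 8.85×10⁻¹² × 0.101 / 5.43×10⁻³ = 1.97×10⁻⁷ F.
V = √(2U/C) = √(2 × 2.57×10⁻⁶ / 1.97×10⁻⁷) = 5.11 V.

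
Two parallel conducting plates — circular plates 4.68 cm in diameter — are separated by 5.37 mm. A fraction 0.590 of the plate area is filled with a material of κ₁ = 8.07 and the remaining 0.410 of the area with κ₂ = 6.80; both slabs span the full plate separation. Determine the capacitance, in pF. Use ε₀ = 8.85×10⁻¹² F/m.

C ≈ 21.4 pF

A = π(4.68/2 cm)² = 1.72×10⁻³ m².
Side-by-side slabs ⇒ two capacitors in parallel, each spanning the full gap.
C₁ = κ₁ε₀A₁/d = 8.07 × 8.85×10⁻¹² × 1.01×10⁻³ / 5.37×10⁻³ = 1.35×10⁻¹¹ F.
C₂ = κ₂ε₀A₂/d = 6.80 × 8.85×10⁻¹² × 7.05×10⁻⁴ / 5.37×10⁻³ = 7.90×10⁻¹² F.
C = C₁ + C₂ = 2.14×10⁻¹¹ F.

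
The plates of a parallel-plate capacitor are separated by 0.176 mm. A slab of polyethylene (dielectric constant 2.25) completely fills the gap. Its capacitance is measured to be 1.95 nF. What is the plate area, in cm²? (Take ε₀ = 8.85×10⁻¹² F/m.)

172 cm²

A = Cd/(κε₀) = 1.95×10⁻⁹ × 1.76×10⁻⁴ / (2.25 × 8.85×10⁻¹²) = 1.72×10⁻² m².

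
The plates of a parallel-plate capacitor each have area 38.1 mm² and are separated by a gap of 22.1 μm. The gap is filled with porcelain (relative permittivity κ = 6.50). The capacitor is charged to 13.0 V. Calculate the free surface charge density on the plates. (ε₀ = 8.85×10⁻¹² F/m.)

σ ≈ 3.38 nC/cm²

A = 38.1 mm² = 3.81×10⁻⁵ m².
C = κε₀A/d = 6.50 × 8.85×10⁻¹² × 3.81×10⁻⁵ / 2.21×10⁻⁵ = 9.92×10⁻¹¹ F.
σ = Q/A = CV/A = 9.92×10⁻¹¹ × 13.0 / 3.81×10⁻⁵ = 3.38×10⁻⁵ C/m².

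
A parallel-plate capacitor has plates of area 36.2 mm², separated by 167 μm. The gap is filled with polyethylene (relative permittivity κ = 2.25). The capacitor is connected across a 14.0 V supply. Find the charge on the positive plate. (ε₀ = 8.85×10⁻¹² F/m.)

Q ≈ 60.4 pC

A = 36.2 mm² = 3.62×10⁻⁵ m².
C = κε₀A/d = 2.25 × 8.85×10⁻¹² × 3.62×10⁻⁵ / 1.67×10⁻⁴ = 4.32×10⁻¹² F.
Q = CV = 4.32×10⁻¹² × 14.0 = 6.04×10⁻¹¹ C.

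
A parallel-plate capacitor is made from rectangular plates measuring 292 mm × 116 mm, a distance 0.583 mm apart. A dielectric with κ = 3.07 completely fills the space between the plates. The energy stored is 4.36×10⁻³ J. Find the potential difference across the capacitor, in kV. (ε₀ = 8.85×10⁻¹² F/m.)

V ≈ 2.35 kV

A = 292 × 116 mm² = 3.39×10⁻² m².
C = κε₀A/d = 3.07 × 8.85×10⁻¹² × 3.39×10⁻² / 5.83×10⁻⁴ = 1.58×10⁻⁹ F.
V = √(2U/C) = √(2 × 4.36×10⁻³ / 1.58×10⁻⁹) = 2.35×10³ V.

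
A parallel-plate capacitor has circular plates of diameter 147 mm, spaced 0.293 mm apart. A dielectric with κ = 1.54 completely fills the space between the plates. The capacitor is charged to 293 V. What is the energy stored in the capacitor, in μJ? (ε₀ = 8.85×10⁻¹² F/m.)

A = π(147/2 mm)² = 1.70×10⁻² m².
C = κε₀A/d = 1.54 × 8.85×10⁻¹² × 1.70×10⁻² / 2.93×10⁻⁴ = 7.89×10⁻¹⁰ F.
U = ½CV² = ½ × 7.89×10⁻¹⁰ × (293)² = 3.39×10⁻⁵ J.

U ≈ 33.9 μJ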